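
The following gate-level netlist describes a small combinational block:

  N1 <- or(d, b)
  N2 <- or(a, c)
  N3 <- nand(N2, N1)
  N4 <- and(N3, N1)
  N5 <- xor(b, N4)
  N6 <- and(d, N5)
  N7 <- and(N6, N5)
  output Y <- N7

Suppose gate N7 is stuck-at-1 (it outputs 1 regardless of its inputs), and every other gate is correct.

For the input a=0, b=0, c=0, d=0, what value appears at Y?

1

Propagate with N7 forced: N1=0, N2=0, N3=1, N4=0, N5=0, N6=0, N7=1 [stuck-at-1].
So Y = 1. (Without the fault it would be 0.)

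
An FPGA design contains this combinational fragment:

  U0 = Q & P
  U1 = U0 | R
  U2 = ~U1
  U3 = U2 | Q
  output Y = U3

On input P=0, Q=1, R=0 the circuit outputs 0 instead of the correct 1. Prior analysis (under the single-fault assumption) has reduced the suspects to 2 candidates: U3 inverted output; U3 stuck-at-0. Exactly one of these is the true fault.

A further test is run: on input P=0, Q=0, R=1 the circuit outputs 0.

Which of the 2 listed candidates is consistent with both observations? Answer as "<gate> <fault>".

Evaluate each candidate on input P=0, Q=0, R=1:
  U3 inverted output: U0=0, U1=1, U2=0, U3=1 [inverted output] → 1 — eliminated
  U3 stuck-at-0: U0=0, U1=1, U2=0, U3=0 [stuck-at-0] → 0 — matches
Only U3 stuck-at-0 reproduces the observed 0.

U3 stuck-at-0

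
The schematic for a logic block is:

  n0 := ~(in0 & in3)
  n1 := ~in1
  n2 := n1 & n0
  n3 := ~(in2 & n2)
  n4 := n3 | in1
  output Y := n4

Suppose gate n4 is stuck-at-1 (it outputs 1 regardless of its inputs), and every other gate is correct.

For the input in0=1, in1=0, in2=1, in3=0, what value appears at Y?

Propagate with n4 forced: n0=1, n1=1, n2=1, n3=0, n4=1 [stuck-at-1].
So Y = 1. (Without the fault it would be 0.)

1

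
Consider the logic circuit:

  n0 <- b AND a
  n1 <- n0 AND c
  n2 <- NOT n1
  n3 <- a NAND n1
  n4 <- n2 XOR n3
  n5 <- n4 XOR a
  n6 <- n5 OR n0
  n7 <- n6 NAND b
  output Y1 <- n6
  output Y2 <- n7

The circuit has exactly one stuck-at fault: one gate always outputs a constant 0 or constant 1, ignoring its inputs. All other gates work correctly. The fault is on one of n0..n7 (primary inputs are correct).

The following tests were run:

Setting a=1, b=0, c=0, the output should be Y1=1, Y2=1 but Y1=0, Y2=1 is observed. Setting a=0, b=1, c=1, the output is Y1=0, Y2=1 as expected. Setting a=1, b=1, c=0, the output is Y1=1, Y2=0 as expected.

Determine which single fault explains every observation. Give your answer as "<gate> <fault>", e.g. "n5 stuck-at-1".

n5 stuck-at-0

Fault-free values for test 1 (a=1, b=0, c=0): n0=0, n1=0, n2=1, n3=1, n4=0, n5=1, n6=1, n7=1, giving Y1=1, Y2=1. Observed Y1=0, Y2=1.
Test 1: faults giving observed Y1=0, Y2=1 are {n2 stuck-at-0, n3 stuck-at-0, n4 stuck-at-1, n5 stuck-at-0, n6 stuck-at-0}.
Test 2 (a=0, b=1, c=1): fault-free n0=0, n1=0, n2=1, n3=1, n4=0, n5=0, n6=0, n7=1 → Y1=0, Y2=1; observed Y1=0, Y2=1. Eliminates n2 stuck-at-0, n3 stuck-at-0, n4 stuck-at-1.
Test 3 (a=1, b=1, c=0): fault-free n0=1, n1=0, n2=1, n3=1, n4=0, n5=1, n6=1, n7=0 → Y1=1, Y2=0; observed Y1=1, Y2=0. Eliminates n6 stuck-at-0.
Only n5 stuck-at-0 is consistent with every test.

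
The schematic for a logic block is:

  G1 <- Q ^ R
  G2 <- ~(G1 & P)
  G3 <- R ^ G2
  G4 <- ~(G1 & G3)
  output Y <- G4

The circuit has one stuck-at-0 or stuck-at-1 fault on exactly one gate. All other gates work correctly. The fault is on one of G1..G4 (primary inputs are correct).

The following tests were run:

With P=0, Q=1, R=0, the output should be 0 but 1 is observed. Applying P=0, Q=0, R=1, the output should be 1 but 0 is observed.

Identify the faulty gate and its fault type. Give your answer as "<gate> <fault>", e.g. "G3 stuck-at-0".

G2 stuck-at-0

Fault-free values for test 1 (P=0, Q=1, R=0): G1=1, G2=1, G3=1, G4=0, giving Y=0. Observed 1.
Test 1: faults giving observed 1 are {G1 stuck-at-0, G2 stuck-at-0, G3 stuck-at-0, G4 stuck-at-1}.
Test 2 (P=0, Q=0, R=1): fault-free G1=1, G2=1, G3=0, G4=1 → 1; observed 0. Eliminates G1 stuck-at-0, G3 stuck-at-0, G4 stuck-at-1.
Only G2 stuck-at-0 is consistent with every test.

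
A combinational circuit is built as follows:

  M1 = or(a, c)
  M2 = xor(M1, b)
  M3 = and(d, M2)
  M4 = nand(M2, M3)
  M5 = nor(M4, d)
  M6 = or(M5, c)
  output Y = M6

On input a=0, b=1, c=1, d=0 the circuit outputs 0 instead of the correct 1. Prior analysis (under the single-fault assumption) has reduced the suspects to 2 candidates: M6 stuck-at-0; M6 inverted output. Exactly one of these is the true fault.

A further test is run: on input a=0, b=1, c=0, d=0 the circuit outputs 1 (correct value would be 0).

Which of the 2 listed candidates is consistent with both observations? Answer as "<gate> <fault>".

M6 inverted output

Evaluate each candidate on input a=0, b=1, c=0, d=0:
  M6 stuck-at-0: M1=0, M2=1, M3=0, M4=1, M5=0, M6=0 [stuck-at-0] → 0 — eliminated
  M6 inverted output: M1=0, M2=1, M3=0, M4=1, M5=0, M6=1 [inverted output] → 1 — matches
Only M6 inverted output reproduces the observed 1.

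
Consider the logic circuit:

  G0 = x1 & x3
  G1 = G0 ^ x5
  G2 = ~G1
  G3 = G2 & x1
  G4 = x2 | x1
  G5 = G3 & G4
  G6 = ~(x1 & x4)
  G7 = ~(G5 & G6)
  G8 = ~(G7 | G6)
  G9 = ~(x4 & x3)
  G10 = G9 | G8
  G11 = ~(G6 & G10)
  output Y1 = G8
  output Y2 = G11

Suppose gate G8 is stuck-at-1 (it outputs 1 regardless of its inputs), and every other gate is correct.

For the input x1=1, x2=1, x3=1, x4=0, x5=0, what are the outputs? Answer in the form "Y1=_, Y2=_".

Y1=1, Y2=0

Propagate with G8 forced: G0=1, G1=1, G2=0, G3=0, G4=1, G5=0, G6=1, G7=1, G8=1 [stuck-at-1], G9=1, G10=1, G11=0.
So the outputs are Y1=1, Y2=0. (Without the fault they would be Y1=0, Y2=0.)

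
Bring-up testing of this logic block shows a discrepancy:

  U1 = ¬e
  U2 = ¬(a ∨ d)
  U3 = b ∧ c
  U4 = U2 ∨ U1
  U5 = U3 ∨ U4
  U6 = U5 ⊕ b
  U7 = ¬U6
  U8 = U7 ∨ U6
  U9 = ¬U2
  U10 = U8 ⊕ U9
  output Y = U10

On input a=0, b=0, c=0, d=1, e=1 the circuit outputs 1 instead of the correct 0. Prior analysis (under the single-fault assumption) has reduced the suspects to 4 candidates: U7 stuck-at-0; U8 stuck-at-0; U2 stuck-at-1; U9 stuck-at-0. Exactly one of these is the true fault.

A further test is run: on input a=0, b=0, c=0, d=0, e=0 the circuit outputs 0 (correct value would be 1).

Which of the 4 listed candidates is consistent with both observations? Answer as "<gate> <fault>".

Evaluate each candidate on input a=0, b=0, c=0, d=0, e=0:
  U7 stuck-at-0: U1=1, U2=1, U3=0, U4=1, U5=1, U6=1, U7=0 [stuck-at-0], U8=1, U9=0, U10=1 → 1 — eliminated
  U8 stuck-at-0: U1=1, U2=1, U3=0, U4=1, U5=1, U6=1, U7=0, U8=0 [stuck-at-0], U9=0, U10=0 → 0 — matches
  U2 stuck-at-1: U1=1, U2=1 [stuck-at-1], U3=0, U4=1, U5=1, U6=1, U7=0, U8=1, U9=0, U10=1 → 1 — eliminated
  U9 stuck-at-0: U1=1, U2=1, U3=0, U4=1, U5=1, U6=1, U7=0, U8=1, U9=0 [stuck-at-0], U10=1 → 1 — eliminated
Only U8 stuck-at-0 reproduces the observed 0.

U8 stuck-at-0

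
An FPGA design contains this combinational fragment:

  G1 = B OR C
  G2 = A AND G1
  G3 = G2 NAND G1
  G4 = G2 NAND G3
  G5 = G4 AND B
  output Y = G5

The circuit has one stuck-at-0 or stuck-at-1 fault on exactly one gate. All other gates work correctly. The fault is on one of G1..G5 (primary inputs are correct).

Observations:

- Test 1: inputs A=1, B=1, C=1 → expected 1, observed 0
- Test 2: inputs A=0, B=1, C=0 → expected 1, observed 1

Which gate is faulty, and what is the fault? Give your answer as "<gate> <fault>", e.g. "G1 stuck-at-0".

Fault-free values for test 1 (A=1, B=1, C=1): G1=1, G2=1, G3=0, G4=1, G5=1, giving Y=1. Observed 0.
Test 1: faults giving observed 0 are {G3 stuck-at-1, G4 stuck-at-0, G5 stuck-at-0}.
Test 2 (A=0, B=1, C=0): fault-free G1=1, G2=0, G3=1, G4=1, G5=1 → 1; observed 1. Eliminates G4 stuck-at-0, G5 stuck-at-0.
Only G3 stuck-at-1 is consistent with every test.

G3 stuck-at-1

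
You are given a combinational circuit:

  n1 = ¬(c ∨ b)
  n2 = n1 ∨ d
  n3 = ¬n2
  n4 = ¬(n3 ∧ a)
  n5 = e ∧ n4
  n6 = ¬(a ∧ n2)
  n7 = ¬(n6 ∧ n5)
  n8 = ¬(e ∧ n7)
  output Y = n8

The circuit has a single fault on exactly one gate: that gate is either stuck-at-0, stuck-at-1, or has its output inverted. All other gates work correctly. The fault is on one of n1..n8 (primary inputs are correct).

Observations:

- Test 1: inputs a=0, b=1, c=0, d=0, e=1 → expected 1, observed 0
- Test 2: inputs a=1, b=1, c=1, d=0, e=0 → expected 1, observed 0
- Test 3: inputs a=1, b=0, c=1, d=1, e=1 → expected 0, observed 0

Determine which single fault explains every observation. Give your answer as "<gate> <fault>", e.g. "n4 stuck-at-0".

Fault-free values for test 1 (a=0, b=1, c=0, d=0, e=1): n1=0, n2=0, n3=1, n4=1, n5=1, n6=1, n7=0, n8=1, giving Y=1. Observed 0.
Test 1: faults giving observed 0 are {n4 stuck-at-0, n4 inverted output, n5 stuck-at-0, n5 inverted output, n6 stuck-at-0, n6 inverted output, n7 stuck-at-1, n7 inverted output, n8 stuck-at-0, n8 inverted output}.
Test 2 (a=1, b=1, c=1, d=0, e=0): fault-free n1=0, n2=0, n3=1, n4=0, n5=0, n6=1, n7=1, n8=1 → 1; observed 0. Eliminates n4 stuck-at-0, n4 inverted output, n5 stuck-at-0, n5 inverted output, n6 stuck-at-0, n6 inverted output, n7 stuck-at-1, n7 inverted output.
Test 3 (a=1, b=0, c=1, d=1, e=1): fault-free n1=0, n2=1, n3=0, n4=1, n5=1, n6=0, n7=1, n8=0 → 0; observed 0. Eliminates n8 inverted output.
Only n8 stuck-at-0 is consistent with every test.

n8 stuck-at-0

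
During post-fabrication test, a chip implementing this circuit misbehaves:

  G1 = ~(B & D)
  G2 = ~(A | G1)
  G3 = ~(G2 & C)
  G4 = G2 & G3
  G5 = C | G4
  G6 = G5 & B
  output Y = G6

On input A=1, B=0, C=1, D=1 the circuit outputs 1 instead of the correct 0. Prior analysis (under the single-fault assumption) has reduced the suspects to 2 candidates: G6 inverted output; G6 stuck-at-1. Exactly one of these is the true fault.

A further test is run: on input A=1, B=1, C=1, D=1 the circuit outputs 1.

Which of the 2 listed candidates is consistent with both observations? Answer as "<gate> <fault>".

Evaluate each candidate on input A=1, B=1, C=1, D=1:
  G6 inverted output: G1=0, G2=0, G3=1, G4=0, G5=1, G6=0 [inverted output] → 0 — eliminated
  G6 stuck-at-1: G1=0, G2=0, G3=1, G4=0, G5=1, G6=1 [stuck-at-1] → 1 — matches
Only G6 stuck-at-1 reproduces the observed 1.

G6 stuck-at-1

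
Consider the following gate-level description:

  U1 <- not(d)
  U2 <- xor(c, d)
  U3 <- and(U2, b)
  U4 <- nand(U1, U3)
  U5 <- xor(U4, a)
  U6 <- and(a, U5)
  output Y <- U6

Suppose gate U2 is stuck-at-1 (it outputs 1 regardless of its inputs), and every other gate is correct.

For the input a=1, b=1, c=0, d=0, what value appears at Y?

Propagate with U2 forced: U1=1, U2=1 [stuck-at-1], U3=1, U4=0, U5=1, U6=1.
So Y = 1. (Without the fault it would be 0.)

1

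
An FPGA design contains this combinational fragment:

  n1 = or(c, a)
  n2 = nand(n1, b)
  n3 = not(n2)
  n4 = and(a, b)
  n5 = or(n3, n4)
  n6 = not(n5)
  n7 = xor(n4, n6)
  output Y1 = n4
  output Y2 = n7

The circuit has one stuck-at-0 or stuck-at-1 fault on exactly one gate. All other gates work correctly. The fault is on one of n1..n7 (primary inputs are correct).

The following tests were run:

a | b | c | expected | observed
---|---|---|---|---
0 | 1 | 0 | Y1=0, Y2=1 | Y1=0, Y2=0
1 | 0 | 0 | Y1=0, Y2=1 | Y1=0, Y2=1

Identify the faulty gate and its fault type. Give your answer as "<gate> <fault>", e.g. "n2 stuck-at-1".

n1 stuck-at-1

Fault-free values for test 1 (a=0, b=1, c=0): n1=0, n2=1, n3=0, n4=0, n5=0, n6=1, n7=1, giving Y1=0, Y2=1. Observed Y1=0, Y2=0.
Test 1: faults giving observed Y1=0, Y2=0 are {n1 stuck-at-1, n2 stuck-at-0, n3 stuck-at-1, n5 stuck-at-1, n6 stuck-at-0, n7 stuck-at-0}.
Test 2 (a=1, b=0, c=0): fault-free n1=1, n2=1, n3=0, n4=0, n5=0, n6=1, n7=1 → Y1=0, Y2=1; observed Y1=0, Y2=1. Eliminates n2 stuck-at-0, n3 stuck-at-1, n5 stuck-at-1, n6 stuck-at-0, n7 stuck-at-0.
Only n1 stuck-at-1 is consistent with every test.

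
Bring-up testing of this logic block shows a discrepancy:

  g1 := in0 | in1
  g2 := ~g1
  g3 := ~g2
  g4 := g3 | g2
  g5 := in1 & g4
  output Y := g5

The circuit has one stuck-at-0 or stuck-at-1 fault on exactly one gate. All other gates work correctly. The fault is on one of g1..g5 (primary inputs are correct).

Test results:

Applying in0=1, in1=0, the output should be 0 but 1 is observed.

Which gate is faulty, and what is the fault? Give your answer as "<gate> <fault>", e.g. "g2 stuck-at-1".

Fault-free values for test 1 (in0=1, in1=0): g1=1, g2=0, g3=1, g4=1, g5=0, giving Y=0. Observed 1.
Test 1: faults giving observed 1 are {g5 stuck-at-1}.
Only g5 stuck-at-1 is consistent with every test.

g5 stuck-at-1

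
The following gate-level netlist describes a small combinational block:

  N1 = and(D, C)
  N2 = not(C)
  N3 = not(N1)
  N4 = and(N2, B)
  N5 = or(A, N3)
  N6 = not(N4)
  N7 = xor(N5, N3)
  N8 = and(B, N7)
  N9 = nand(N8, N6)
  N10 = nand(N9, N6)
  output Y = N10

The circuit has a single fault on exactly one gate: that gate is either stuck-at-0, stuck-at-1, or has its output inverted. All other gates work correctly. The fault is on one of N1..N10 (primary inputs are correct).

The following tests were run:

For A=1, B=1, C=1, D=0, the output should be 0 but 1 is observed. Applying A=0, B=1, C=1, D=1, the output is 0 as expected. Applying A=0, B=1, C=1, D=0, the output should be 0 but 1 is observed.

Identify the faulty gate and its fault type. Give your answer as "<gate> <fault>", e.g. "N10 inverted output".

N5 stuck-at-0

Fault-free values for test 1 (A=1, B=1, C=1, D=0): N1=0, N2=0, N3=1, N4=0, N5=1, N6=1, N7=0, N8=0, N9=1, N10=0, giving Y=0. Observed 1.
Test 1: faults giving observed 1 are {N1 stuck-at-1, N1 inverted output, N2 stuck-at-1, N2 inverted output, N3 stuck-at-0, N3 inverted output, N4 stuck-at-1, N4 inverted output, N5 stuck-at-0, N5 inverted output, N6 stuck-at-0, N6 inverted output, N7 stuck-at-1, N7 inverted output, N8 stuck-at-1, N8 inverted output, N9 stuck-at-0, N9 inverted output, N10 stuck-at-1, N10 inverted output}.
Test 2 (A=0, B=1, C=1, D=1): fault-free N1=1, N2=0, N3=0, N4=0, N5=0, N6=1, N7=0, N8=0, N9=1, N10=0 → 0; observed 0. Eliminates N2 stuck-at-1, N2 inverted output, N4 stuck-at-1, N4 inverted output, N5 inverted output, N6 stuck-at-0, N6 inverted output, N7 stuck-at-1, N7 inverted output, N8 stuck-at-1, N8 inverted output, N9 stuck-at-0, N9 inverted output, N10 stuck-at-1, N10 inverted output.
Test 3 (A=0, B=1, C=1, D=0): fault-free N1=0, N2=0, N3=1, N4=0, N5=1, N6=1, N7=0, N8=0, N9=1, N10=0 → 0; observed 1. Eliminates N1 stuck-at-1, N1 inverted output, N3 stuck-at-0, N3 inverted output.
Only N5 stuck-at-0 is consistent with every test.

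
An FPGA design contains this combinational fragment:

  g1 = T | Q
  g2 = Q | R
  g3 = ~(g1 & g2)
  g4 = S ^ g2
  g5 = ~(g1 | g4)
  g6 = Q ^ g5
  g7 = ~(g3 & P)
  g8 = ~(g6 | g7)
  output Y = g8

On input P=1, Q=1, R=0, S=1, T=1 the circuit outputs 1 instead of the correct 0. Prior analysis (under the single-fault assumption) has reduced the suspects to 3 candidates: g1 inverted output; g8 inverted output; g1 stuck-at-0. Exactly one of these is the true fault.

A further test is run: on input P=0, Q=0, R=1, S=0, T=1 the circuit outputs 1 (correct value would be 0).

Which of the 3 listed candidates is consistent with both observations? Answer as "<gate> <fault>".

Evaluate each candidate on input P=0, Q=0, R=1, S=0, T=1:
  g1 inverted output: g1=0 [inverted output], g2=1, g3=1, g4=1, g5=0, g6=0, g7=1, g8=0 → 0 — eliminated
  g8 inverted output: g1=1, g2=1, g3=0, g4=1, g5=0, g6=0, g7=1, g8=1 [inverted output] → 1 — matches
  g1 stuck-at-0: g1=0 [stuck-at-0], g2=1, g3=1, g4=1, g5=0, g6=0, g7=1, g8=0 → 0 — eliminated
Only g8 inverted output reproduces the observed 1.

g8 inverted output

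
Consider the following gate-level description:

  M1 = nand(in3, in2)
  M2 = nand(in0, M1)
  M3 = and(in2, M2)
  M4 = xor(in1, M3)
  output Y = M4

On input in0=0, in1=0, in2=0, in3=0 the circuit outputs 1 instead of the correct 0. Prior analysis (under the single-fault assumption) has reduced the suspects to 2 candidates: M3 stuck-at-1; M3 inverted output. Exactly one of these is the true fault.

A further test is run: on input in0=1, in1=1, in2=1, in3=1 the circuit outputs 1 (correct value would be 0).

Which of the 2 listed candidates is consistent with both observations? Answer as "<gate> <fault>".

Evaluate each candidate on input in0=1, in1=1, in2=1, in3=1:
  M3 stuck-at-1: M1=0, M2=1, M3=1 [stuck-at-1], M4=0 → 0 — eliminated
  M3 inverted output: M1=0, M2=1, M3=0 [inverted output], M4=1 → 1 — matches
Only M3 inverted output reproduces the observed 1.

M3 inverted output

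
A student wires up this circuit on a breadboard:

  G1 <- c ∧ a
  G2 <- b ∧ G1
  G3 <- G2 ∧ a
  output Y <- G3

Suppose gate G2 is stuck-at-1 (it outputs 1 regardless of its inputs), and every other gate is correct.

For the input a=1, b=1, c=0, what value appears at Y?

1

Propagate with G2 forced: G1=0, G2=1 [stuck-at-1], G3=1.
So Y = 1. (Without the fault it would be 0.)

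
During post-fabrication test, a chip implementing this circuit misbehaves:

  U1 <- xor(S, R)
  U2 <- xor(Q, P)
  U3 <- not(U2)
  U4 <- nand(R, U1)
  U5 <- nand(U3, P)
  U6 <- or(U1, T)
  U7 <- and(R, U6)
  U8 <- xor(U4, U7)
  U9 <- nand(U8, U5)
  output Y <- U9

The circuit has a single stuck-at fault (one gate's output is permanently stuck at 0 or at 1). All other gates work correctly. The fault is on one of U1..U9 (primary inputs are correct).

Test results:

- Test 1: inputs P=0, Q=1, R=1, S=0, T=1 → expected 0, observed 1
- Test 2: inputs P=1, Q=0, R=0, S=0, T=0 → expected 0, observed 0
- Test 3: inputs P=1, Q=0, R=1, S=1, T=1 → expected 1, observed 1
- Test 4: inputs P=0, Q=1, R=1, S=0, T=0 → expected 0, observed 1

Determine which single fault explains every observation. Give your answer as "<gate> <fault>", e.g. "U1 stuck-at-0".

U4 stuck-at-1

Fault-free values for test 1 (P=0, Q=1, R=1, S=0, T=1): U1=1, U2=1, U3=0, U4=0, U5=1, U6=1, U7=1, U8=1, U9=0, giving Y=0. Observed 1.
Test 1: faults giving observed 1 are {U1 stuck-at-0, U4 stuck-at-1, U5 stuck-at-0, U6 stuck-at-0, U7 stuck-at-0, U8 stuck-at-0, U9 stuck-at-1}.
Test 2 (P=1, Q=0, R=0, S=0, T=0): fault-free U1=0, U2=1, U3=0, U4=1, U5=1, U6=0, U7=0, U8=1, U9=0 → 0; observed 0. Eliminates U5 stuck-at-0, U8 stuck-at-0, U9 stuck-at-1.
Test 3 (P=1, Q=0, R=1, S=1, T=1): fault-free U1=0, U2=1, U3=0, U4=1, U5=1, U6=1, U7=1, U8=0, U9=1 → 1; observed 1. Eliminates U6 stuck-at-0, U7 stuck-at-0.
Test 4 (P=0, Q=1, R=1, S=0, T=0): fault-free U1=1, U2=1, U3=0, U4=0, U5=1, U6=1, U7=1, U8=1, U9=0 → 0; observed 1. Eliminates U1 stuck-at-0.
Only U4 stuck-at-1 is consistent with every test.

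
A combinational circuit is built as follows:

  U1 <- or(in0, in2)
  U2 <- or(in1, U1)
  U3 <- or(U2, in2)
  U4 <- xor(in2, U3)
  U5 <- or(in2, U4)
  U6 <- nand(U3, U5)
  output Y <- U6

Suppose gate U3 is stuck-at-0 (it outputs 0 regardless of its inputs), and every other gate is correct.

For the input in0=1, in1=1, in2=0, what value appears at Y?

Propagate with U3 forced: U1=1, U2=1, U3=0 [stuck-at-0], U4=0, U5=0, U6=1.
So Y = 1. (Without the fault it would be 0.)

1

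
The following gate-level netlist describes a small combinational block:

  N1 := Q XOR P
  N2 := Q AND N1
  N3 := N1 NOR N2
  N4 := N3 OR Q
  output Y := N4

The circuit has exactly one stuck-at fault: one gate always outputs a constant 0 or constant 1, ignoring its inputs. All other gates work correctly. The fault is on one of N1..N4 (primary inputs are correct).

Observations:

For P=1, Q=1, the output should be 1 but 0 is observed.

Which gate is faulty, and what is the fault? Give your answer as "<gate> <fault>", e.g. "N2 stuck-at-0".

Fault-free values for test 1 (P=1, Q=1): N1=0, N2=0, N3=1, N4=1, giving Y=1. Observed 0.
Test 1: faults giving observed 0 are {N4 stuck-at-0}.
Only N4 stuck-at-0 is consistent with every test.

N4 stuck-at-0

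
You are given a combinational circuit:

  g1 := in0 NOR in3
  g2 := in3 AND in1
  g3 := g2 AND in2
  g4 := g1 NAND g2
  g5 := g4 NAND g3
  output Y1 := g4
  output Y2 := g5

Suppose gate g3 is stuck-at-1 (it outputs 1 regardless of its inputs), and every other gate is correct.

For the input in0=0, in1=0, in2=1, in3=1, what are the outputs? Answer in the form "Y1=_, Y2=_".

Propagate with g3 forced: g1=0, g2=0, g3=1 [stuck-at-1], g4=1, g5=0.
So the outputs are Y1=1, Y2=0. (Without the fault they would be Y1=1, Y2=1.)

Y1=1, Y2=0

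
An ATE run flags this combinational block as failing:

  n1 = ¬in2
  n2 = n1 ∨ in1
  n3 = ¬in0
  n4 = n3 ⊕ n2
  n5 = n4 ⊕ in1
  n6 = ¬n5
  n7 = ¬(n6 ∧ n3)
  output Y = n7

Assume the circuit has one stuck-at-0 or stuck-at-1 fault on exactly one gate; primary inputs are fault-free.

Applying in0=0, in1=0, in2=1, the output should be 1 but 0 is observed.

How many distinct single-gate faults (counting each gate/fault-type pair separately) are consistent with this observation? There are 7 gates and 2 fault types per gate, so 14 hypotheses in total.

6

Fault-free: n1=0, n2=0, n3=1, n4=1, n5=1, n6=0, n7=1 → 1. Observed 0.
  n1 stuck-at-0: output 1 ✗
  n1 stuck-at-1: output 0 ✓
  n2 stuck-at-0: output 1 ✗
  n2 stuck-at-1: output 0 ✓
  n3 stuck-at-0: output 1 ✗
  n3 stuck-at-1: output 1 ✗
  n4 stuck-at-0: output 0 ✓
  n4 stuck-at-1: output 1 ✗
  n5 stuck-at-0: output 0 ✓
  n5 stuck-at-1: output 1 ✗
  n6 stuck-at-0: output 1 ✗
  n6 stuck-at-1: output 0 ✓
  n7 stuck-at-0: output 0 ✓
  n7 stuck-at-1: output 1 ✗
Consistent faults: {n1 stuck-at-1, n2 stuck-at-1, n4 stuck-at-0, n5 stuck-at-0, n6 stuck-at-1, n7 stuck-at-0} — 6 in all.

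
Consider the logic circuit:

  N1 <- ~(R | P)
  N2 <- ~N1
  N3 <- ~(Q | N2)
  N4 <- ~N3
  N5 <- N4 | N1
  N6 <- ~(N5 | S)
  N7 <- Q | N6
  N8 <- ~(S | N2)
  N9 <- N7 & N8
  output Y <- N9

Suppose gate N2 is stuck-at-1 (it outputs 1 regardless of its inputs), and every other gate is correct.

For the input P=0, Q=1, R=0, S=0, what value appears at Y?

Propagate with N2 forced: N1=1, N2=1 [stuck-at-1], N3=0, N4=1, N5=1, N6=0, N7=1, N8=0, N9=0.
So Y = 0. (Without the fault it would be 1.)

0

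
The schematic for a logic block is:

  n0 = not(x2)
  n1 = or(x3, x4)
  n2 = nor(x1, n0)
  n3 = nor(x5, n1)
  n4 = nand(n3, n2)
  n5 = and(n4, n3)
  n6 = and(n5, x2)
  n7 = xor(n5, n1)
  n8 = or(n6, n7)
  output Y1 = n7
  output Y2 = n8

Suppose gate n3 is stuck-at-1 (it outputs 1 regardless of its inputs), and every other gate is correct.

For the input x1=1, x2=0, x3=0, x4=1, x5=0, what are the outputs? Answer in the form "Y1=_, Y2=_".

Propagate with n3 forced: n0=1, n1=1, n2=0, n3=1 [stuck-at-1], n4=1, n5=1, n6=0, n7=0, n8=0.
So the outputs are Y1=0, Y2=0. (Without the fault they would be Y1=1, Y2=1.)

Y1=0, Y2=0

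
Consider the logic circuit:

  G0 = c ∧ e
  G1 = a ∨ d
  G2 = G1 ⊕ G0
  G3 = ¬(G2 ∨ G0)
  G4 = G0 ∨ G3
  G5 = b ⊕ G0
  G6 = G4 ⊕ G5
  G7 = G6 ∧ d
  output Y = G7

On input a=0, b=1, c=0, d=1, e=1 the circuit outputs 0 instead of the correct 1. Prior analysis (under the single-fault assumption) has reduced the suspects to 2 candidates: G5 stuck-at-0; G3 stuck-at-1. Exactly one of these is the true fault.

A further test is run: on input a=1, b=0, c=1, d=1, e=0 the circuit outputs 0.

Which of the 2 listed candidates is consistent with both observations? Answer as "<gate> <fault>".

Evaluate each candidate on input a=1, b=0, c=1, d=1, e=0:
  G5 stuck-at-0: G0=0, G1=1, G2=1, G3=0, G4=0, G5=0 [stuck-at-0], G6=0, G7=0 → 0 — matches
  G3 stuck-at-1: G0=0, G1=1, G2=1, G3=1 [stuck-at-1], G4=1, G5=0, G6=1, G7=1 → 1 — eliminated
Only G5 stuck-at-0 reproduces the observed 0.

G5 stuck-at-0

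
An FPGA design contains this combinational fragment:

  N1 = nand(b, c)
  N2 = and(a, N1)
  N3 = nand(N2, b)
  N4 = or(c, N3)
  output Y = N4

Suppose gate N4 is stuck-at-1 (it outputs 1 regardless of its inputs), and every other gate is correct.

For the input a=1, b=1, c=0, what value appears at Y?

1

Propagate with N4 forced: N1=1, N2=1, N3=0, N4=1 [stuck-at-1].
So Y = 1. (Without the fault it would be 0.)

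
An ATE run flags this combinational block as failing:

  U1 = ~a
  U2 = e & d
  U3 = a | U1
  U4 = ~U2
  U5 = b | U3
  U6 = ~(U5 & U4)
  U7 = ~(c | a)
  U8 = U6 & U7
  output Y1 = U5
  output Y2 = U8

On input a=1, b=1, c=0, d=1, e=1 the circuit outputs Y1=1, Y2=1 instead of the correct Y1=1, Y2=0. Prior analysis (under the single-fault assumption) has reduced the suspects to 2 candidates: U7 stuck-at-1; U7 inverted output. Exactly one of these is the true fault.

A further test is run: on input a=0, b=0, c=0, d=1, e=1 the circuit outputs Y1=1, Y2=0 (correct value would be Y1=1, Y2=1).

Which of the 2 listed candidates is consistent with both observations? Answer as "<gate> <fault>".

Evaluate each candidate on input a=0, b=0, c=0, d=1, e=1:
  U7 stuck-at-1: U1=1, U2=1, U3=1, U4=0, U5=1, U6=1, U7=1 [stuck-at-1], U8=1 → Y1=1, Y2=1 — eliminated
  U7 inverted output: U1=1, U2=1, U3=1, U4=0, U5=1, U6=1, U7=0 [inverted output], U8=0 → Y1=1, Y2=0 — matches
Only U7 inverted output reproduces the observed Y1=1, Y2=0.

U7 inverted output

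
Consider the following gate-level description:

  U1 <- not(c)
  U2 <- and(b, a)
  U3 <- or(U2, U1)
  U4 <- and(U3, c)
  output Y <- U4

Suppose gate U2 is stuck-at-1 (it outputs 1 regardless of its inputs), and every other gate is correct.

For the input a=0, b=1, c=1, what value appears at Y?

Propagate with U2 forced: U1=0, U2=1 [stuck-at-1], U3=1, U4=1.
So Y = 1. (Without the fault it would be 0.)

1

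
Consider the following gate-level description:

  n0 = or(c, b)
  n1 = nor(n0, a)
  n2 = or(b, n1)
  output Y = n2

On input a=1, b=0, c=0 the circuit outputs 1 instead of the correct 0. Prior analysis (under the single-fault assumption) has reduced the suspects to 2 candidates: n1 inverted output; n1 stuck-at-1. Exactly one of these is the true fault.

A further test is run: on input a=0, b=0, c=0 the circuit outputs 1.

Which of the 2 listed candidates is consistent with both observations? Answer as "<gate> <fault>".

Evaluate each candidate on input a=0, b=0, c=0:
  n1 inverted output: n0=0, n1=0 [inverted output], n2=0 → 0 — eliminated
  n1 stuck-at-1: n0=0, n1=1 [stuck-at-1], n2=1 → 1 — matches
Only n1 stuck-at-1 reproduces the observed 1.

n1 stuck-at-1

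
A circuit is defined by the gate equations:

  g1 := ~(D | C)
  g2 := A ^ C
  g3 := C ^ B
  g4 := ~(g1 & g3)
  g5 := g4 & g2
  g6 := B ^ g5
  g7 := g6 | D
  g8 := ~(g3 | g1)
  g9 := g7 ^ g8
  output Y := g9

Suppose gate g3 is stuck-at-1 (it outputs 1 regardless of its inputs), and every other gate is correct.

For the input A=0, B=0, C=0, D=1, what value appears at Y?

1

Propagate with g3 forced: g1=0, g2=0, g3=1 [stuck-at-1], g4=1, g5=0, g6=0, g7=1, g8=0, g9=1.
So Y = 1. (Without the fault it would be 0.)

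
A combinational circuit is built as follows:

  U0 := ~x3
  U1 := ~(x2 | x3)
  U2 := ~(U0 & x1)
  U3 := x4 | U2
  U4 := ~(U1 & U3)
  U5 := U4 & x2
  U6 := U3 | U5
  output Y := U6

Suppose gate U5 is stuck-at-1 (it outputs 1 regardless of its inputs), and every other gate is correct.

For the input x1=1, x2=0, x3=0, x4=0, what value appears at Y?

1

Propagate with U5 forced: U0=1, U1=1, U2=0, U3=0, U4=1, U5=1 [stuck-at-1], U6=1.
So Y = 1. (Without the fault it would be 0.)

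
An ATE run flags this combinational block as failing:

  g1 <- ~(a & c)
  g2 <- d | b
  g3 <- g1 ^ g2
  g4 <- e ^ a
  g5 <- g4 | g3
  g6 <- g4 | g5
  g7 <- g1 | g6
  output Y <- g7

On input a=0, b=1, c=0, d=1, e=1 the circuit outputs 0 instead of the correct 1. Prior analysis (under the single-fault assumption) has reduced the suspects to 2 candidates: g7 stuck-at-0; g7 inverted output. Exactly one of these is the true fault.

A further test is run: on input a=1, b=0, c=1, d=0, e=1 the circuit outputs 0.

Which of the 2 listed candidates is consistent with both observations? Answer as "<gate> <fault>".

Evaluate each candidate on input a=1, b=0, c=1, d=0, e=1:
  g7 stuck-at-0: g1=0, g2=0, g3=0, g4=0, g5=0, g6=0, g7=0 [stuck-at-0] → 0 — matches
  g7 inverted output: g1=0, g2=0, g3=0, g4=0, g5=0, g6=0, g7=1 [inverted output] → 1 — eliminated
Only g7 stuck-at-0 reproduces the observed 0.

g7 stuck-at-0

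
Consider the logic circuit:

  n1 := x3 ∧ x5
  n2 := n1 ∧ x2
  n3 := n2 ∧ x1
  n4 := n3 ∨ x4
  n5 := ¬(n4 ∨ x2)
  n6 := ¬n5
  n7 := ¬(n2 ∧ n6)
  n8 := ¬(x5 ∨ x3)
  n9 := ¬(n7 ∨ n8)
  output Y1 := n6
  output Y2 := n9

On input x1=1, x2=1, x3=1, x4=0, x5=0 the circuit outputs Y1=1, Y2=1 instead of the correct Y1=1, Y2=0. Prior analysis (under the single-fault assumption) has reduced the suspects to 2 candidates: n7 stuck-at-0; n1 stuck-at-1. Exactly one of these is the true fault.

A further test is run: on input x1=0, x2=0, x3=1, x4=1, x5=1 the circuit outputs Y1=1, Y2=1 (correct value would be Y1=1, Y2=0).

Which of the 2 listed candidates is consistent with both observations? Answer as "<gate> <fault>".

n7 stuck-at-0

Evaluate each candidate on input x1=0, x2=0, x3=1, x4=1, x5=1:
  n7 stuck-at-0: n1=1, n2=0, n3=0, n4=1, n5=0, n6=1, n7=0 [stuck-at-0], n8=0, n9=1 → Y1=1, Y2=1 — matches
  n1 stuck-at-1: n1=1 [stuck-at-1], n2=0, n3=0, n4=1, n5=0, n6=1, n7=1, n8=0, n9=0 → Y1=1, Y2=0 — eliminated
Only n7 stuck-at-0 reproduces the observed Y1=1, Y2=1.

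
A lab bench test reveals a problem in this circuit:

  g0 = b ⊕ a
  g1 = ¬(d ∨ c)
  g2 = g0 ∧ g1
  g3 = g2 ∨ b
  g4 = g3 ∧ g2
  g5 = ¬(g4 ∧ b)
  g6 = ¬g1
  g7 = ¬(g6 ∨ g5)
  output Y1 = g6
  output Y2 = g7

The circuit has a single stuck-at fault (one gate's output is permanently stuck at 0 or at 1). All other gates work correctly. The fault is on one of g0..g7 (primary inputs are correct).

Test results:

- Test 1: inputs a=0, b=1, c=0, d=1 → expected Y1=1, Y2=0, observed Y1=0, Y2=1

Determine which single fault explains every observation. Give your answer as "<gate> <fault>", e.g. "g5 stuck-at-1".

Fault-free values for test 1 (a=0, b=1, c=0, d=1): g0=1, g1=0, g2=0, g3=1, g4=0, g5=1, g6=1, g7=0, giving Y1=1, Y2=0. Observed Y1=0, Y2=1.
Test 1: faults giving observed Y1=0, Y2=1 are {g1 stuck-at-1}.
Only g1 stuck-at-1 is consistent with every test.

g1 stuck-at-1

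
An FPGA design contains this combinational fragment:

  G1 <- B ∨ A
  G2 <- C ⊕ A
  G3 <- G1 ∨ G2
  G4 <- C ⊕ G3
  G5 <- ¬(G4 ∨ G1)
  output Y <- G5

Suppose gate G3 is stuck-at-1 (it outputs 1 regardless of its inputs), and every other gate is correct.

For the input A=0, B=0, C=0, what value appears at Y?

0

Propagate with G3 forced: G1=0, G2=0, G3=1 [stuck-at-1], G4=1, G5=0.
So Y = 0. (Without the fault it would be 1.)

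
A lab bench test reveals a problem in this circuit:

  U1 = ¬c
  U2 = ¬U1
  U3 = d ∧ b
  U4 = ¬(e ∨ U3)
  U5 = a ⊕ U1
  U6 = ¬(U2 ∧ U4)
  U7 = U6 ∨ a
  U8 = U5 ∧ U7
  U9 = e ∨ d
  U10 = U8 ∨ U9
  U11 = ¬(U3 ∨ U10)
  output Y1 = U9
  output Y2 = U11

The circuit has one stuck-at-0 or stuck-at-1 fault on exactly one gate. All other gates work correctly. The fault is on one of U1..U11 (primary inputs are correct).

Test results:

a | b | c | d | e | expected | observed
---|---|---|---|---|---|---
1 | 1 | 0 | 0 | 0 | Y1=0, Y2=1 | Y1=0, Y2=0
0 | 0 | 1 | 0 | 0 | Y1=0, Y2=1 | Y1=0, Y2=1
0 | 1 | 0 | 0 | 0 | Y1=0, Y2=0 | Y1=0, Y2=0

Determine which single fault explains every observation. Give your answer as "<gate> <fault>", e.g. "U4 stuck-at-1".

Fault-free values for test 1 (a=1, b=1, c=0, d=0, e=0): U1=1, U2=0, U3=0, U4=1, U5=0, U6=1, U7=1, U8=0, U9=0, U10=0, U11=1, giving Y1=0, Y2=1. Observed Y1=0, Y2=0.
Test 1: faults giving observed Y1=0, Y2=0 are {U1 stuck-at-0, U3 stuck-at-1, U5 stuck-at-1, U8 stuck-at-1, U10 stuck-at-1, U11 stuck-at-0}.
Test 2 (a=0, b=0, c=1, d=0, e=0): fault-free U1=0, U2=1, U3=0, U4=1, U5=0, U6=0, U7=0, U8=0, U9=0, U10=0, U11=1 → Y1=0, Y2=1; observed Y1=0, Y2=1. Eliminates U3 stuck-at-1, U8 stuck-at-1, U10 stuck-at-1, U11 stuck-at-0.
Test 3 (a=0, b=1, c=0, d=0, e=0): fault-free U1=1, U2=0, U3=0, U4=1, U5=1, U6=1, U7=1, U8=1, U9=0, U10=1, U11=0 → Y1=0, Y2=0; observed Y1=0, Y2=0. Eliminates U1 stuck-at-0.
Only U5 stuck-at-1 is consistent with every test.

U5 stuck-at-1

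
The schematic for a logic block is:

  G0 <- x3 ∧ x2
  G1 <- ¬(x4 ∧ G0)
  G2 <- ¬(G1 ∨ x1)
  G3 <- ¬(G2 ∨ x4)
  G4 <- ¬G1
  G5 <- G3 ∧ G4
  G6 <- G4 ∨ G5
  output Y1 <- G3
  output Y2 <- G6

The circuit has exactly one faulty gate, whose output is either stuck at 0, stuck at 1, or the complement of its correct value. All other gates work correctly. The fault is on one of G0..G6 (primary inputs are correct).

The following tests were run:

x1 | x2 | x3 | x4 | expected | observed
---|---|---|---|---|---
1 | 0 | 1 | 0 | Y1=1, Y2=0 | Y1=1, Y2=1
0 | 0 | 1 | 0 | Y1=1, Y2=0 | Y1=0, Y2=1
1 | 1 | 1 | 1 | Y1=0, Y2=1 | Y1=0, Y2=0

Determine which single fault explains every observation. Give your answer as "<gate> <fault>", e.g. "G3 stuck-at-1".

Fault-free values for test 1 (x1=1, x2=0, x3=1, x4=0): G0=0, G1=1, G2=0, G3=1, G4=0, G5=0, G6=0, giving Y1=1, Y2=0. Observed Y1=1, Y2=1.
Test 1: faults giving observed Y1=1, Y2=1 are {G1 stuck-at-0, G1 inverted output, G4 stuck-at-1, G4 inverted output, G5 stuck-at-1, G5 inverted output, G6 stuck-at-1, G6 inverted output}.
Test 2 (x1=0, x2=0, x3=1, x4=0): fault-free G0=0, G1=1, G2=0, G3=1, G4=0, G5=0, G6=0 → Y1=1, Y2=0; observed Y1=0, Y2=1. Eliminates G4 stuck-at-1, G4 inverted output, G5 stuck-at-1, G5 inverted output, G6 stuck-at-1, G6 inverted output.
Test 3 (x1=1, x2=1, x3=1, x4=1): fault-free G0=1, G1=0, G2=0, G3=0, G4=1, G5=0, G6=1 → Y1=0, Y2=1; observed Y1=0, Y2=0. Eliminates G1 stuck-at-0.
Only G1 inverted output is consistent with every test.

G1 inverted output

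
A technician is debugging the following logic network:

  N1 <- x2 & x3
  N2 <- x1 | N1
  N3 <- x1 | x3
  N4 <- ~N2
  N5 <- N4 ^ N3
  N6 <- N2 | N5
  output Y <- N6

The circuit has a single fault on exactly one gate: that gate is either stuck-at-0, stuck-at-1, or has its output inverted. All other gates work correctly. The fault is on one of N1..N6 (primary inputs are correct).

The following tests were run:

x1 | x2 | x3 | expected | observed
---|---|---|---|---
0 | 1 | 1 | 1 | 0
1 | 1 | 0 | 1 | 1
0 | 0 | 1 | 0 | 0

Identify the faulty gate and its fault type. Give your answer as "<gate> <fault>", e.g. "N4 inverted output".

N1 stuck-at-0

Fault-free values for test 1 (x1=0, x2=1, x3=1): N1=1, N2=1, N3=1, N4=0, N5=1, N6=1, giving Y=1. Observed 0.
Test 1: faults giving observed 0 are {N1 stuck-at-0, N1 inverted output, N2 stuck-at-0, N2 inverted output, N6 stuck-at-0, N6 inverted output}.
Test 2 (x1=1, x2=1, x3=0): fault-free N1=0, N2=1, N3=1, N4=0, N5=1, N6=1 → 1; observed 1. Eliminates N2 stuck-at-0, N2 inverted output, N6 stuck-at-0, N6 inverted output.
Test 3 (x1=0, x2=0, x3=1): fault-free N1=0, N2=0, N3=1, N4=1, N5=0, N6=0 → 0; observed 0. Eliminates N1 inverted output.
Only N1 stuck-at-0 is consistent with every test.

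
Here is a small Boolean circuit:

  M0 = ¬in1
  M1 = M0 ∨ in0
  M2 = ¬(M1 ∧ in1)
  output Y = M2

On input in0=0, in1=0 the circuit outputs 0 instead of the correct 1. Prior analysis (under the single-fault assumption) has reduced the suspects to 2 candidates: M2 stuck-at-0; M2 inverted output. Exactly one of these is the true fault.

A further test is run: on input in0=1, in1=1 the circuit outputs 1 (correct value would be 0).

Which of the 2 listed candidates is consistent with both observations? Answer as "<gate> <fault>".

M2 inverted output

Evaluate each candidate on input in0=1, in1=1:
  M2 stuck-at-0: M0=0, M1=1, M2=0 [stuck-at-0] → 0 — eliminated
  M2 inverted output: M0=0, M1=1, M2=1 [inverted output] → 1 — matches
Only M2 inverted output reproduces the observed 1.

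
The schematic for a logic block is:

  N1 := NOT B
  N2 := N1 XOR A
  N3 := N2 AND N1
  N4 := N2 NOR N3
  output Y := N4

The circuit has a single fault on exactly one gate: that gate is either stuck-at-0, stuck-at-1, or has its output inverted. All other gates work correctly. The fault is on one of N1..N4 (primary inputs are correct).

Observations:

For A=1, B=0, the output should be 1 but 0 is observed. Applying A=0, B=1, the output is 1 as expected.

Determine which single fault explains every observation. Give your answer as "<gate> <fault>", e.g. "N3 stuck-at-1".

N1 stuck-at-0

Fault-free values for test 1 (A=1, B=0): N1=1, N2=0, N3=0, N4=1, giving Y=1. Observed 0.
Test 1: faults giving observed 0 are {N1 stuck-at-0, N1 inverted output, N2 stuck-at-1, N2 inverted output, N3 stuck-at-1, N3 inverted output, N4 stuck-at-0, N4 inverted output}.
Test 2 (A=0, B=1): fault-free N1=0, N2=0, N3=0, N4=1 → 1; observed 1. Eliminates N1 inverted output, N2 stuck-at-1, N2 inverted output, N3 stuck-at-1, N3 inverted output, N4 stuck-at-0, N4 inverted output.
Only N1 stuck-at-0 is consistent with every test.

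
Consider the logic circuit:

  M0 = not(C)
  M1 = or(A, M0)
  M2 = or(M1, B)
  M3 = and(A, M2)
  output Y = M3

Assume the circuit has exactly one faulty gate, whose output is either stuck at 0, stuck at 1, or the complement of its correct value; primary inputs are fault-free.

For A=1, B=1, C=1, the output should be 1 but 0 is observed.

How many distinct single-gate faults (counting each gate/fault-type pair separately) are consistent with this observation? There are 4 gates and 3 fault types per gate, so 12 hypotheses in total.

Fault-free: M0=0, M1=1, M2=1, M3=1 → 1. Observed 0.
  M0 stuck-at-0: output 1 ✗
  M0 stuck-at-1: output 1 ✗
  M0 inverted output: output 1 ✗
  M1 stuck-at-0: output 1 ✗
  M1 stuck-at-1: output 1 ✗
  M1 inverted output: output 1 ✗
  M2 stuck-at-0: output 0 ✓
  M2 stuck-at-1: output 1 ✗
  M2 inverted output: output 0 ✓
  M3 stuck-at-0: output 0 ✓
  M3 stuck-at-1: output 1 ✗
  M3 inverted output: output 0 ✓
Consistent faults: {M2 stuck-at-0, M2 inverted output, M3 stuck-at-0, M3 inverted output} — 4 in all.

4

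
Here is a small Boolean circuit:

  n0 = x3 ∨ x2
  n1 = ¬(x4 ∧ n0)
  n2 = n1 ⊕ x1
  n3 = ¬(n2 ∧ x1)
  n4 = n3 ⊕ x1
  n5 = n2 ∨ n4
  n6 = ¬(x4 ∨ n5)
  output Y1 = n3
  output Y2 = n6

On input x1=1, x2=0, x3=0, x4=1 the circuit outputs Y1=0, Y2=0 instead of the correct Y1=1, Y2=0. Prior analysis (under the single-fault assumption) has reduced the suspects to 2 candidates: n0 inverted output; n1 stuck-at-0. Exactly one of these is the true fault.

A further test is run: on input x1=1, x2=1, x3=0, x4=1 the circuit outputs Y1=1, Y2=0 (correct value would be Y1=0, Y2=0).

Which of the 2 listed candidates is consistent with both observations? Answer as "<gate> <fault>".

n0 inverted output

Evaluate each candidate on input x1=1, x2=1, x3=0, x4=1:
  n0 inverted output: n0=0 [inverted output], n1=1, n2=0, n3=1, n4=0, n5=0, n6=0 → Y1=1, Y2=0 — matches
  n1 stuck-at-0: n0=1, n1=0 [stuck-at-0], n2=1, n3=0, n4=1, n5=1, n6=0 → Y1=0, Y2=0 — eliminated
Only n0 inverted output reproduces the observed Y1=1, Y2=0.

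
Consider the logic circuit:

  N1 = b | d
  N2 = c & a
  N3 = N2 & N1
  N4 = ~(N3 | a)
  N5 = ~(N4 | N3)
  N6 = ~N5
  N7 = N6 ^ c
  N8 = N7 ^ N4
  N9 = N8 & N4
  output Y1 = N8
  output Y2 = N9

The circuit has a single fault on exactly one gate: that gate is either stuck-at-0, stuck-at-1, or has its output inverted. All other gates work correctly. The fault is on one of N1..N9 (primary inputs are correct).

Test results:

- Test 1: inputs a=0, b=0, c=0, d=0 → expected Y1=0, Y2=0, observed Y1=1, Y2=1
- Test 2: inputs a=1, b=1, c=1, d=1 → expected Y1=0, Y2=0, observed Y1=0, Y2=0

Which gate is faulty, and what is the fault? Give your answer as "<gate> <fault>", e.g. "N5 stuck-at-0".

N7 stuck-at-0

Fault-free values for test 1 (a=0, b=0, c=0, d=0): N1=0, N2=0, N3=0, N4=1, N5=0, N6=1, N7=1, N8=0, N9=0, giving Y1=0, Y2=0. Observed Y1=1, Y2=1.
Test 1: faults giving observed Y1=1, Y2=1 are {N5 stuck-at-1, N5 inverted output, N6 stuck-at-0, N6 inverted output, N7 stuck-at-0, N7 inverted output, N8 stuck-at-1, N8 inverted output}.
Test 2 (a=1, b=1, c=1, d=1): fault-free N1=1, N2=1, N3=1, N4=0, N5=0, N6=1, N7=0, N8=0, N9=0 → Y1=0, Y2=0; observed Y1=0, Y2=0. Eliminates N5 stuck-at-1, N5 inverted output, N6 stuck-at-0, N6 inverted output, N7 inverted output, N8 stuck-at-1, N8 inverted output.
Only N7 stuck-at-0 is consistent with every test.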